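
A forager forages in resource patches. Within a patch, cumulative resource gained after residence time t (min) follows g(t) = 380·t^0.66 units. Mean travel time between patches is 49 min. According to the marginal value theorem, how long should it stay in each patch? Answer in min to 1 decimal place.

Maximise g(t)/(T+t): set derivative to zero → g'(t)(T+t) = g(t).
g'(t) = 0.66·380·t^-0.34. Setting 0.66·380·t^-0.34 = 380·t^0.66/(49+t) gives 0.66(49+t) = t, so 0.34·t = 0.66×49.
t* = 0.66×49/0.34 = 95.12 min.

95.1 min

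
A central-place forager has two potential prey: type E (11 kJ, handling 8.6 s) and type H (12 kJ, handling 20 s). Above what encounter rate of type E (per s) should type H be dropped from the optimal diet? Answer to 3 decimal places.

0.103 per s

The zero-one rule: include type H iff E₂/h₂ > λE₁/(1+λh₁). Equality gives the switch point.
λE₁h₂ = E₂ + λE₂h₁ ⇒ λ = E₂/(E₁h₂ − E₂h₁) = 12/(220 − 103.2) = 0.1027 per s.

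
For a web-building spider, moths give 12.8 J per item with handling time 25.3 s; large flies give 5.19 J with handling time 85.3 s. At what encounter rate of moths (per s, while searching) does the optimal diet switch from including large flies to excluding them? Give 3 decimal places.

0.005 per s

Drop large flies once their profitability E₂/h₂ falls below the rate achievable on moths alone: E₂/h₂ = λE₁/(1 + λh₁).
Solve for λ: λE₁h₂ = E₂(1 + λh₁) → λ(E₁h₂ − E₂h₁) = E₂ → λ = E₂/(E₁h₂ − E₂h₁).
λ = 5.19/(12.8×85.3 − 5.19×25.3) = 5.19/960.5 = 0.005403 per s.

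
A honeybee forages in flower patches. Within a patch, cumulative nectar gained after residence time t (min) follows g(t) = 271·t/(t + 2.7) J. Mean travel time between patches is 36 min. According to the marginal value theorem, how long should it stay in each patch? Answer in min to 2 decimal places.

By the marginal value theorem, leave when the instantaneous gain rate g'(t) equals the habitat-wide average g(t)/(T + t).
g'(t) = 271·2.7/(t + 2.7)². Setting 271·2.7/(t+2.7)² = 271t/[(t+2.7)(36+t)] gives 2.7(36+t) = t(t+2.7), so t² = 2.7×36 = 97.2.
t* = √97.2 = 9.859 min.

9.86 min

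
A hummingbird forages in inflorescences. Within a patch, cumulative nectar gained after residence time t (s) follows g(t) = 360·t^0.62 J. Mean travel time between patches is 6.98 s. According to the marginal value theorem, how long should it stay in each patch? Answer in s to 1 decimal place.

11.4 s

By the marginal value theorem, leave when the instantaneous gain rate g'(t) equals the habitat-wide average g(t)/(T + t).
g'(t) = 0.62·360·t^-0.38. Setting 0.62·360·t^-0.38 = 360·t^0.62/(6.98+t) gives 0.62(6.98+t) = t, so 0.38·t = 0.62×6.98.
t* = 0.62×6.98/0.38 = 11.39 s.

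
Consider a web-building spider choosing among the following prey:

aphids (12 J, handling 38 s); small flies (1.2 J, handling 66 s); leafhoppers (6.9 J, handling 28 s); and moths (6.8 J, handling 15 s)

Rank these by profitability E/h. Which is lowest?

Profitability E/h (J/s): aphids = 12/38 = 0.316, small flies = 1.2/66 = 0.0182, leafhoppers = 6.9/28 = 0.246, moths = 6.8/15 = 0.453.
Ranked: moths > aphids > leafhoppers > small flies.

small flies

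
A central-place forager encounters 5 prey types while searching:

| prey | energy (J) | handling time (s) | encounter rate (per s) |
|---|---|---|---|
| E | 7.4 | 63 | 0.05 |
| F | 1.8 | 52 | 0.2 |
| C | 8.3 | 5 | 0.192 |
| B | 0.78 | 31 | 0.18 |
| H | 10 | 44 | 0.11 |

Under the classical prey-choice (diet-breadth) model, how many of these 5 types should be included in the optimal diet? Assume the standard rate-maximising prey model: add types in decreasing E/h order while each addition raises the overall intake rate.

Profitabilities (E/h, J/s): C 1.66, H 0.227, E 0.117, F 0.0346, B 0.0252. Add prey in this order while the next type's profitability exceeds the intake rate on those already taken.
Rate on top 1: 0.8131. H: 0.227 < 0.8131 → exclude; stop.
Optimal diet: C — 1 of 5 types.

1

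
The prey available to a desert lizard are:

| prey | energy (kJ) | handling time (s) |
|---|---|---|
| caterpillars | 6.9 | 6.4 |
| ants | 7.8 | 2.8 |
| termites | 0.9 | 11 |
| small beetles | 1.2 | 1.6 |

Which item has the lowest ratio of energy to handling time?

In descending order of E/h:
ants: 7.8/2.8 = 2.79 kJ/s
caterpillars: 6.9/6.4 = 1.08 kJ/s
small beetles: 1.2/1.6 = 0.75 kJ/s
termites: 0.9/11 = 0.0818 kJ/s

termites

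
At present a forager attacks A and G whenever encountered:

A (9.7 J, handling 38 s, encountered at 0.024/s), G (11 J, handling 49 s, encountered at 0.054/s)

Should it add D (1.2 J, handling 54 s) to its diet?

On A and G alone, R = ΣλE/(1+Σλh) = 0.8268/4.558 = 0.1814 J/s.
D: E/h = 1.2/54 = 0.02222 J/s.
0.02222 < 0.1814, so adding D would lower the average — exclude it.

No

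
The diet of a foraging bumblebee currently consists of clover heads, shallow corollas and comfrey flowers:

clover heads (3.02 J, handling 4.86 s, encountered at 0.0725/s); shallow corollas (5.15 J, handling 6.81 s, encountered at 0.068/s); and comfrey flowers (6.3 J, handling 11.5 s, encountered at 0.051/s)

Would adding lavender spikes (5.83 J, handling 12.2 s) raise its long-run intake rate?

Yes

Current rate: (0.0725×3.02 + 0.068×5.15 + 0.051×6.3)/(1 + 0.0725×4.86 + 0.068×6.81 + 0.051×11.5) = 0.3707 J/s.
lavender spikes: E/h = 5.83/12.2 = 0.4779 J/s.
0.4779 > 0.3707, so adding lavender spikes raises the average — include it.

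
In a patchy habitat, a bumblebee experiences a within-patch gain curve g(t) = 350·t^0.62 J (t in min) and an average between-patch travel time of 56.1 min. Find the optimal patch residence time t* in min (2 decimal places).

91.53 min

Optimal t* satisfies g'(t*) = g(t*)/(T + t*).
g'(t) = 0.62·350·t^-0.38. Setting 0.62·350·t^-0.38 = 350·t^0.62/(56.1+t) gives 0.62(56.1+t) = t, so 0.38·t = 0.62×56.1.
t* = 0.62×56.1/0.38 = 91.53 min.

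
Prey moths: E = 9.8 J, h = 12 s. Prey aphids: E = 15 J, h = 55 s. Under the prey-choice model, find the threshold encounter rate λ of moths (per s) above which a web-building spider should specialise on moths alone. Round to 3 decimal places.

0.042 per s

Drop aphids once their profitability E₂/h₂ falls below the rate achievable on moths alone: E₂/h₂ = λE₁/(1 + λh₁).
Solve for λ: λE₁h₂ = E₂(1 + λh₁) → λ(E₁h₂ − E₂h₁) = E₂ → λ = E₂/(E₁h₂ − E₂h₁).
λ = 15/(9.8×55 − 15×12) = 15/359 = 0.04178 per s.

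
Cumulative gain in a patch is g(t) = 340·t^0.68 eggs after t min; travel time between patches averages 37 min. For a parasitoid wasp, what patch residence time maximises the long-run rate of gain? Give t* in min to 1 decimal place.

Optimal t* satisfies g'(t*) = g(t*)/(T + t*).
g'(t) = 0.68·340·t^-0.32. Setting 0.68·340·t^-0.32 = 340·t^0.68/(37+t) gives 0.68(37+t) = t, so 0.32·t = 0.68×37.
t* = 0.68×37/0.32 = 78.63 min.

78.6 min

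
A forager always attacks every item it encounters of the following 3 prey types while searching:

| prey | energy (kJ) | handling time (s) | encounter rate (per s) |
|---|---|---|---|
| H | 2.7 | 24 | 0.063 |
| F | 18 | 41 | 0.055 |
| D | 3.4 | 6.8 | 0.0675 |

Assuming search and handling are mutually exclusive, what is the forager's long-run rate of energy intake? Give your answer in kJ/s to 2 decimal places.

0.27 kJ/s

Energy encountered per unit search time: 0.063×2.7 + 0.055×18 + 0.0675×3.4 = 1.39 kJ/s.
Handling time per unit search time: 0.063×24 + 0.055×41 + 0.0675×6.8 = 4.226.
Rate = 1.39/(1 + 4.226) = 0.2659 kJ/s.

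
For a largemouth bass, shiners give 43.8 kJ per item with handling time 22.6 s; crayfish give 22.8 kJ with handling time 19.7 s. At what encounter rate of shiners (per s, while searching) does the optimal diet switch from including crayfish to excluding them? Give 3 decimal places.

0.066 per s

At the threshold, the rate on shiners alone equals the profitability of crayfish: λ·43.8/(1 + λ·22.6) = 22.8/19.7 = 1.157.
Rearranging, λ(43.8 − 1.157×22.6) = 1.157, so λ = 1.157/17.64 = 0.0656 per s.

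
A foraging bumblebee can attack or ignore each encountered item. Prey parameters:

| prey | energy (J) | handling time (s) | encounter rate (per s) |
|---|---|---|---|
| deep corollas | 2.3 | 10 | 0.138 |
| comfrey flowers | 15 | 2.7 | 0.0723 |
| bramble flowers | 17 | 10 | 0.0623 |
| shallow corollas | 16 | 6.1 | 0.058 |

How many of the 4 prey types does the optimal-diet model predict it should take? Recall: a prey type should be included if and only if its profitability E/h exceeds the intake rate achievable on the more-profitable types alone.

Profitabilities (E/h, J/s): comfrey flowers 5.56, shallow corollas 2.62, bramble flowers 1.7, deep corollas 0.23. Add prey in this order while the next type's profitability exceeds the intake rate on those already taken.
Rate on top 1: 0.9074. shallow corollas: 2.62 > 0.9074 → include.
Rate on top 2: 1.299. bramble flowers: 1.7 > 1.299 → include.
Rate on top 3: 1.414. deep corollas: 0.23 < 1.414 → exclude; stop.
Optimal diet: comfrey flowers, shallow corollas, bramble flowers — 3 of 4 types.

3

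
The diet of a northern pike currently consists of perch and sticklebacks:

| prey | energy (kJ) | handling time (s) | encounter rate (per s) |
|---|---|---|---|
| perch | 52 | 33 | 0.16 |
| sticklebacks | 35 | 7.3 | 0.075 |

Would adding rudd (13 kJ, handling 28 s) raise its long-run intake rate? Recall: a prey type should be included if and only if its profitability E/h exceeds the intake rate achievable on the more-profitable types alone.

On perch and sticklebacks alone, R = ΣλE/(1+Σλh) = 10.95/6.828 = 1.603 kJ/s.
Profitability of rudd: 13/28 = 0.4643 kJ/s.
0.4643 < 1.603, so adding rudd would lower the average — exclude it.

No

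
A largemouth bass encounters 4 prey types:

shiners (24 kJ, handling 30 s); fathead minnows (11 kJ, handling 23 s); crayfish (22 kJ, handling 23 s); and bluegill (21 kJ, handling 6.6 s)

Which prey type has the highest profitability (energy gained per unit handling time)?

In descending order of E/h:
bluegill: 21/6.6 = 3.18 kJ/s
crayfish: 22/23 = 0.957 kJ/s
shiners: 24/30 = 0.8 kJ/s
fathead minnows: 11/23 = 0.478 kJ/s

bluegill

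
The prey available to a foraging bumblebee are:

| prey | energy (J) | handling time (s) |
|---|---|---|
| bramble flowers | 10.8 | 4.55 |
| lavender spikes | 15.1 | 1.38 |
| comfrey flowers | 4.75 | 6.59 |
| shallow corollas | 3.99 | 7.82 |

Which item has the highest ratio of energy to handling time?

Profitability E/h (J/s): bramble flowers = 10.8/4.55 = 2.37, lavender spikes = 15.1/1.38 = 10.9, comfrey flowers = 4.75/6.59 = 0.721, shallow corollas = 3.99/7.82 = 0.51.
Ranked: lavender spikes > bramble flowers > comfrey flowers > shallow corollas.

lavender spikes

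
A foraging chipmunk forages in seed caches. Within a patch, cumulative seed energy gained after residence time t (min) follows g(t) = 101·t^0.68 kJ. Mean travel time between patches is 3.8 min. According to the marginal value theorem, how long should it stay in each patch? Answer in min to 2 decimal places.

By the marginal value theorem, leave when the instantaneous gain rate g'(t) equals the habitat-wide average g(t)/(T + t).
g'(t) = 0.68·101·t^-0.32. Setting 0.68·101·t^-0.32 = 101·t^0.68/(3.8+t) gives 0.68(3.8+t) = t, so 0.32·t = 0.68×3.8.
t* = 0.68×3.8/0.32 = 8.075 min.

8.08 min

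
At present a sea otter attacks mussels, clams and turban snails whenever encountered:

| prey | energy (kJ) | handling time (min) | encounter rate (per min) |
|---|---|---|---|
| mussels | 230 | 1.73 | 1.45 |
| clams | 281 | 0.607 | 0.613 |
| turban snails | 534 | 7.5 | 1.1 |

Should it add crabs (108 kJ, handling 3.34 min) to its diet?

No

On mussels, clams and turban snails alone, R = ΣλE/(1+Σλh) = 1093/12.13 = 90.12 kJ/min.
crabs: E/h = 108/3.34 = 32.34 kJ/min.
32.34 < 90.12, so adding crabs would lower the average — exclude it.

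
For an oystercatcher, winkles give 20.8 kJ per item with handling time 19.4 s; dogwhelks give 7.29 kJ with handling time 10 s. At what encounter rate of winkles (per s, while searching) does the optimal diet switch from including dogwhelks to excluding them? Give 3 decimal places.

0.110 per s

At the threshold, the rate on winkles alone equals the profitability of dogwhelks: λ·20.8/(1 + λ·19.4) = 7.29/10 = 0.729.
Rearranging, λ(20.8 − 0.729×19.4) = 0.729, so λ = 0.729/6.657 = 0.1095 per s.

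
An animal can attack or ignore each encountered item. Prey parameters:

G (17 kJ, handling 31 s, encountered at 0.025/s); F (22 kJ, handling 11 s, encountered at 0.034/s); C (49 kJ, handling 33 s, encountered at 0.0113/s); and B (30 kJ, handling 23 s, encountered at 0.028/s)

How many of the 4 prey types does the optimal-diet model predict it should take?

Rank by E/h (kJ/s): F 2, C 1.48, B 1.3, G 0.548. Include each in turn until the next type's E/h falls below the running intake rate.
Rate on top 1: 0.5444. C: 1.48 > 0.5444 → include.
Rate on top 2: 0.7451. B: 1.3 > 0.7451 → include.
Rate on top 3: 0.8958. G: 0.548 < 0.8958 → exclude; stop.
Optimal diet: F, C, B — 3 of 4 types.

3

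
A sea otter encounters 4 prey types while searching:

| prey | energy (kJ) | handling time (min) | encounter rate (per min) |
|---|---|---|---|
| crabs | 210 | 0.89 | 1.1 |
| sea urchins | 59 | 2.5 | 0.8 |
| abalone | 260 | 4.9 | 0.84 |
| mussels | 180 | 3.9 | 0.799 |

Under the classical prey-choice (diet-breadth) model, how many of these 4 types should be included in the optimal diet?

1

Profitabilities (E/h, kJ/min): crabs 236, abalone 53.1, mussels 46.2, sea urchins 23.6. Add prey in this order while the next type's profitability exceeds the intake rate on those already taken.
Rate on top 1: 116.7. abalone: 53.1 < 116.7 → exclude; stop.
Optimal diet: crabs — 1 of 4 types.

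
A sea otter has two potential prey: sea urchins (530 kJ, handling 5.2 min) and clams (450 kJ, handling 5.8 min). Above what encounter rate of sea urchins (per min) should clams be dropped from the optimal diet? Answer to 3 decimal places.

0.613 per min

At the threshold, the rate on sea urchins alone equals the profitability of clams: λ·530/(1 + λ·5.2) = 450/5.8 = 77.59.
Rearranging, λ(530 − 77.59×5.2) = 77.59, so λ = 77.59/126.6 = 0.6131 per min.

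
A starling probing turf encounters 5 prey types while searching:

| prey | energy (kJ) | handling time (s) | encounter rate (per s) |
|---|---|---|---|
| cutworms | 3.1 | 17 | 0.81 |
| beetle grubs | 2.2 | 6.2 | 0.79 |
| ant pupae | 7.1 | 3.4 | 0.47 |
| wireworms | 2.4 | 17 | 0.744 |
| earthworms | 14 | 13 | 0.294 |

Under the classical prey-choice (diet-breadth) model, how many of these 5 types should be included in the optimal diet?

Rank by E/h (kJ/s): ant pupae 2.09, earthworms 1.08, beetle grubs 0.355, cutworms 0.182, wireworms 0.141. Include each in turn until the next type's E/h falls below the running intake rate.
Rate on top 1: 1.284. earthworms: 1.08 < 1.284 → exclude; stop.
Optimal diet: ant pupae — 1 of 5 types.

1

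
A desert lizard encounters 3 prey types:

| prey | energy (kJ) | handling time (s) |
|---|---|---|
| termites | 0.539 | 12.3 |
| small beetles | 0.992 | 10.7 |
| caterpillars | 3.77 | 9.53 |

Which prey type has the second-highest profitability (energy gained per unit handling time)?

In descending order of E/h:
caterpillars: 3.77/9.53 = 0.396 kJ/s
small beetles: 0.992/10.7 = 0.0927 kJ/s
termites: 0.539/12.3 = 0.0438 kJ/s

small beetles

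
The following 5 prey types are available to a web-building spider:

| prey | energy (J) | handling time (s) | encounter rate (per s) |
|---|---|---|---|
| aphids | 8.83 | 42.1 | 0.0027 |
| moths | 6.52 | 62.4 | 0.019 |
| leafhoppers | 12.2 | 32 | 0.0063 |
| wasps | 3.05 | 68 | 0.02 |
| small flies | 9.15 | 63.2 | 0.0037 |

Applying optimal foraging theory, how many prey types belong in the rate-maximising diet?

4

Rank by E/h (J/s): leafhoppers 0.381, aphids 0.21, small flies 0.145, moths 0.104, wasps 0.0449. Include each in turn until the next type's E/h falls below the running intake rate.
Rate on top 1: 0.06396. aphids: 0.21 > 0.06396 → include.
Rate on top 2: 0.07656. small flies: 0.145 > 0.07656 → include.
Rate on top 3: 0.08686. moths: 0.104 > 0.08686 → include.
Rate on top 4: 0.0945. wasps: 0.0449 < 0.0945 → exclude; stop.
Optimal diet: leafhoppers, aphids, small flies, moths — 4 of 5 types.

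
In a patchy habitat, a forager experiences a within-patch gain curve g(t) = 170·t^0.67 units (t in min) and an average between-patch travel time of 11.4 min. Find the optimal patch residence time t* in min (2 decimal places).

By the marginal value theorem, leave when the instantaneous gain rate g'(t) equals the habitat-wide average g(t)/(T + t).
g'(t) = 0.67·170·t^-0.33. Setting 0.67·170·t^-0.33 = 170·t^0.67/(11.4+t) gives 0.67(11.4+t) = t, so 0.33·t = 0.67×11.4.
t* = 0.67×11.4/0.33 = 23.15 min.

23.15 min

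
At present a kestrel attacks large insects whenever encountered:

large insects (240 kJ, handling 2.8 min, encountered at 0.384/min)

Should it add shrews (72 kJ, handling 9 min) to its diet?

No

On large insects alone, R = ΣλE/(1+Σλh) = 92.16/2.075 = 44.41 kJ/min.
shrews: E/h = 72/9 = 8 kJ/min.
8 < 44.41, so adding shrews would lower the average — exclude it.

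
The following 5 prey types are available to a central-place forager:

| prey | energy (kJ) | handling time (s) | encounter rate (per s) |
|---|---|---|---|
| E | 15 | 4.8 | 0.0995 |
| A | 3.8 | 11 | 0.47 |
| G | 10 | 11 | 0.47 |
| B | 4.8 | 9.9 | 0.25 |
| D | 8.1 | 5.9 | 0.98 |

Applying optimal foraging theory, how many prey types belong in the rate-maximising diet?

E/h in descending order: E 3.12, D 1.37, G 0.909, B 0.485, A 0.345 kJ/s. The optimal diet is the largest prefix of this list for which every included type satisfies E_i/h_i > R on the types above it.
Rate on top 1: 1.01. D: 1.37 > 1.01 → include.
Rate on top 2: 1.299. G: 0.909 < 1.299 → exclude; stop.
Optimal diet: E, D — 2 of 5 types.

2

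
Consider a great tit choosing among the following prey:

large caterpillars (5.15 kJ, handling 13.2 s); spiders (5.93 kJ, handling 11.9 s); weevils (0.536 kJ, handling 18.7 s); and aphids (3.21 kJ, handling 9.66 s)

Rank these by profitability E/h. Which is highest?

In descending order of E/h:
spiders: 5.93/11.9 = 0.498 kJ/s
large caterpillars: 5.15/13.2 = 0.39 kJ/s
aphids: 3.21/9.66 = 0.332 kJ/s
weevils: 0.536/18.7 = 0.0287 kJ/s

spiders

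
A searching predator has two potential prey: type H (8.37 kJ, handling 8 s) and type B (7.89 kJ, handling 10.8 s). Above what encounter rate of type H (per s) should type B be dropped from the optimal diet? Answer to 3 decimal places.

0.289 per s

At the threshold, the rate on type H alone equals the profitability of type B: λ·8.37/(1 + λ·8) = 7.89/10.8 = 0.7306.
Rearranging, λ(8.37 − 0.7306×8) = 0.7306, so λ = 0.7306/2.526 = 0.2893 per s.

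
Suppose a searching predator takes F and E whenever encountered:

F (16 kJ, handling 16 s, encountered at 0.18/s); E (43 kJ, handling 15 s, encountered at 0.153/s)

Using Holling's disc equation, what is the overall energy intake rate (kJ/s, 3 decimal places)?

R = (0.18×16 + 0.153×43) / (1 + 0.18×16 + 0.153×15) = 9.459/6.175 = 1.532 kJ/s.

1.532 kJ/s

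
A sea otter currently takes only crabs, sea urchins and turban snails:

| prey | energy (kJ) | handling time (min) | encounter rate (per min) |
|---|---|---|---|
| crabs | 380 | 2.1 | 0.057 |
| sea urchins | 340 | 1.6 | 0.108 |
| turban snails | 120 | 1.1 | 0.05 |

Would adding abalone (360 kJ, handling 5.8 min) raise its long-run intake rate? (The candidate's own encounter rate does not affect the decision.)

Yes

Current rate: (0.057×380 + 0.108×340 + 0.05×120)/(1 + 0.057×2.1 + 0.108×1.6 + 0.05×1.1) = 47.78 kJ/min.
Profitability of abalone: 360/5.8 = 62.07 kJ/min.
Since 62.07 > R, including abalone increases the long-run rate.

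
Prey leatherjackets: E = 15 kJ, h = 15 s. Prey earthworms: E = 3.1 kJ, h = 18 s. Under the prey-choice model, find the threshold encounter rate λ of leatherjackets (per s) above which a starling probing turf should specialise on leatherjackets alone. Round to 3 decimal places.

0.014 per s

The zero-one rule: include earthworms iff E₂/h₂ > λE₁/(1+λh₁). Equality gives the switch point.
λE₁h₂ = E₂ + λE₂h₁ ⇒ λ = E₂/(E₁h₂ − E₂h₁) = 3.1/(270 − 46.5) = 0.01387 per s.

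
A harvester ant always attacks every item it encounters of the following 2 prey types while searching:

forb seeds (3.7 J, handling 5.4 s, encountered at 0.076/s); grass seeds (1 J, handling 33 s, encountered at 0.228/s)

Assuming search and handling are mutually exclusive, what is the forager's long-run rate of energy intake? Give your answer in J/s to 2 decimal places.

Energy encountered per unit search time: 0.076×3.7 + 0.228×1 = 0.5092 J/s.
Handling time per unit search time: 0.076×5.4 + 0.228×33 = 7.934.
Rate = 0.5092/(1 + 7.934) = 0.05699 J/s.

0.06 J/s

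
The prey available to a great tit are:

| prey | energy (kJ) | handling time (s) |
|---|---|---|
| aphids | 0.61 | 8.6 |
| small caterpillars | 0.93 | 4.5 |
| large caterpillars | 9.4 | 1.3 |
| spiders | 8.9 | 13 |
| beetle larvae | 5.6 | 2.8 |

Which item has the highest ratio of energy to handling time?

large caterpillars

Profitability E/h (kJ/s): aphids = 0.61/8.6 = 0.0709, small caterpillars = 0.93/4.5 = 0.207, large caterpillars = 9.4/1.3 = 7.23, spiders = 8.9/13 = 0.685, beetle larvae = 5.6/2.8 = 2.
Ranked: large caterpillars > beetle larvae > spiders > small caterpillars > aphids.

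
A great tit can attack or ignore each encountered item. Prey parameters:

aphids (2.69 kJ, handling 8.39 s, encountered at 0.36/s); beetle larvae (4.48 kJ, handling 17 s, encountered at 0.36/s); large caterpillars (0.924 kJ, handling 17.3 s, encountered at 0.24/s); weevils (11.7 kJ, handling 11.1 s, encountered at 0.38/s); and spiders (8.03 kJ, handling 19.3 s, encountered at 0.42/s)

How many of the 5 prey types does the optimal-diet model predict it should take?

1

Rank by E/h (kJ/s): weevils 1.05, spiders 0.416, aphids 0.321, beetle larvae 0.264, large caterpillars 0.0534. Include each in turn until the next type's E/h falls below the running intake rate.
Rate on top 1: 0.8521. spiders: 0.416 < 0.8521 → exclude; stop.
Optimal diet: weevils — 1 of 5 types.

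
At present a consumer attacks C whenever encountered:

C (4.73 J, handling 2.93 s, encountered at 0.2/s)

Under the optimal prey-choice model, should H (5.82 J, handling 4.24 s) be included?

Yes

Current rate: (0.2×4.73)/(1 + 0.2×2.93) = 0.5965 J/s.
H: E/h = 5.82/4.24 = 1.373 J/s.
Since 1.373 > R, including H increases the long-run rate.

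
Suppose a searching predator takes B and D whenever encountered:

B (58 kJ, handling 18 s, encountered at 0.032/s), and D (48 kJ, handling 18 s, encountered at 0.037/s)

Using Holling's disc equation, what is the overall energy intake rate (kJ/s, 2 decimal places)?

1.62 kJ/s

Energy encountered per unit search time: 0.032×58 + 0.037×48 = 3.632 kJ/s.
Handling time per unit search time: 0.032×18 + 0.037×18 = 1.242.
Rate = 3.632/(1 + 1.242) = 1.62 kJ/s.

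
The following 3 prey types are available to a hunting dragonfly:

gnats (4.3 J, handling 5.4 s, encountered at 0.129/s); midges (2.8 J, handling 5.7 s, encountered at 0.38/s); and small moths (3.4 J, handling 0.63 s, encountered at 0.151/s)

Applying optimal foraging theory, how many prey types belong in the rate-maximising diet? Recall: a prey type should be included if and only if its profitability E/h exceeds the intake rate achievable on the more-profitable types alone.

2

E/h in descending order: small moths 5.4, gnats 0.796, midges 0.491 J/s. The optimal diet is the largest prefix of this list for which every included type satisfies E_i/h_i > R on the types above it.
Rate on top 1: 0.4688. gnats: 0.796 > 0.4688 → include.
Rate on top 2: 0.5961. midges: 0.491 < 0.5961 → exclude; stop.
Optimal diet: small moths, gnats — 2 of 3 types.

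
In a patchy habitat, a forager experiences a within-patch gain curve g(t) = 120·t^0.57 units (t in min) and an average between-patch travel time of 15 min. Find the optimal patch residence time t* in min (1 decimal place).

By the marginal value theorem, leave when the instantaneous gain rate g'(t) equals the habitat-wide average g(t)/(T + t).
g'(t) = 0.57·120·t^-0.43. Setting 0.57·120·t^-0.43 = 120·t^0.57/(15+t) gives 0.57(15+t) = t, so 0.43·t = 0.57×15.
t* = 0.57×15/0.43 = 19.88 min.

19.9 min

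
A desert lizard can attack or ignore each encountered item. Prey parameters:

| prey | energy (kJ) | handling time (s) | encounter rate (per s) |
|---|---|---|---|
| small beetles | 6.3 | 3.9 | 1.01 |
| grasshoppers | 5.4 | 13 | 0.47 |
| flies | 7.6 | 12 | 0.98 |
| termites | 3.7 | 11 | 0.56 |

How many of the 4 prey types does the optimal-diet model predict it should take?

1

Profitabilities (E/h, kJ/s): small beetles 1.62, flies 0.633, grasshoppers 0.415, termites 0.336. Add prey in this order while the next type's profitability exceeds the intake rate on those already taken.
Rate on top 1: 1.288. flies: 0.633 < 1.288 → exclude; stop.
Optimal diet: small beetles — 1 of 4 types.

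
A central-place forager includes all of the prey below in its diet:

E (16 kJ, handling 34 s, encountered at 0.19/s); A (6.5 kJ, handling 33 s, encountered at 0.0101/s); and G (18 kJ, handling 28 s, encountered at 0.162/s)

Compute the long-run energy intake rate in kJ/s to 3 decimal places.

0.488 kJ/s

Energy encountered per unit search time: 0.19×16 + 0.0101×6.5 + 0.162×18 = 6.022 kJ/s.
Handling time per unit search time: 0.19×34 + 0.0101×33 + 0.162×28 = 11.33.
Rate = 6.022/(1 + 11.33) = 0.4884 kJ/s.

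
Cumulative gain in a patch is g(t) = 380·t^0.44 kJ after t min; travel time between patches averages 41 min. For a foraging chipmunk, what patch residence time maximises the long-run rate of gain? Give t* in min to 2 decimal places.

Maximise g(t)/(T+t): set derivative to zero → g'(t)(T+t) = g(t).
g'(t) = 0.44·380·t^-0.56. Setting 0.44·380·t^-0.56 = 380·t^0.44/(41+t) gives 0.44(41+t) = t, so 0.56·t = 0.44×41.
t* = 0.44×41/0.56 = 32.21 min.

32.21 min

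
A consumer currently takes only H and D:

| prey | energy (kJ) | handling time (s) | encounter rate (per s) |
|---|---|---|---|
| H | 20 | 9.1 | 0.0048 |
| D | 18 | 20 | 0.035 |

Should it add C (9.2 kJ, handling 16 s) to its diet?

Yes

Current rate: (0.0048×20 + 0.035×18)/(1 + 0.0048×9.1 + 0.035×20) = 0.4164 kJ/s.
C: E/h = 9.2/16 = 0.575 kJ/s.
Since 0.575 > R, including C increases the long-run rate.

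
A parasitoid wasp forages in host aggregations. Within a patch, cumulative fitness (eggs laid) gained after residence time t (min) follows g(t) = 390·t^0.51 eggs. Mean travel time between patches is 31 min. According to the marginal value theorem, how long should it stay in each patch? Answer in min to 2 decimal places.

Optimal t* satisfies g'(t*) = g(t*)/(T + t*).
g'(t) = 0.51·390·t^-0.49. Setting 0.51·390·t^-0.49 = 390·t^0.51/(31+t) gives 0.51(31+t) = t, so 0.49·t = 0.51×31.
t* = 0.51×31/0.49 = 32.27 min.

32.27 min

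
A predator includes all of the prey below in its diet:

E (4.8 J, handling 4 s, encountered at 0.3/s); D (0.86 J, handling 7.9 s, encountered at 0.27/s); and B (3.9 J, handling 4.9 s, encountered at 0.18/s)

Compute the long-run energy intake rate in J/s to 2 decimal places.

0.46 J/s

Energy encountered per unit search time: 0.3×4.8 + 0.27×0.86 + 0.18×3.9 = 2.374 J/s.
Handling time per unit search time: 0.3×4 + 0.27×7.9 + 0.18×4.9 = 4.215.
Rate = 2.374/(1 + 4.215) = 0.4553 J/s.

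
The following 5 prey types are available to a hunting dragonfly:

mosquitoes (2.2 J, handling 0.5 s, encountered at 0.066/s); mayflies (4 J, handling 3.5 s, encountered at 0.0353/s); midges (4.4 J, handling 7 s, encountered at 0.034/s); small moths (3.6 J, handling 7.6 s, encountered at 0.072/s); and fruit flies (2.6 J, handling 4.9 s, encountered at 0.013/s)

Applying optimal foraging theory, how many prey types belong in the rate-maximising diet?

5

Rank by E/h (J/s): mosquitoes 4.4, mayflies 1.14, midges 0.629, fruit flies 0.531, small moths 0.474. Include each in turn until the next type's E/h falls below the running intake rate.
Rate on top 1: 0.1406. mayflies: 1.14 > 0.1406 → include.
Rate on top 2: 0.2476. midges: 0.629 > 0.2476 → include.
Rate on top 3: 0.3126. fruit flies: 0.531 > 0.3126 → include.
Rate on top 4: 0.3222. small moths: 0.474 > 0.3222 → include.
Optimal diet: mosquitoes, mayflies, midges, fruit flies, small moths — 5 of 5 types.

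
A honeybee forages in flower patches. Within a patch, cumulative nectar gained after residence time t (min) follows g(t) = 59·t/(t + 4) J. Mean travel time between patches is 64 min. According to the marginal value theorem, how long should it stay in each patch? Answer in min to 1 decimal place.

Maximise g(t)/(T+t): set derivative to zero → g'(t)(T+t) = g(t).
g'(t) = 59·4/(t + 4)². Setting 59·4/(t+4)² = 59t/[(t+4)(64+t)] gives 4(64+t) = t(t+4), so t² = 4×64 = 256.
t* = √256 = 16 min.

16.0 min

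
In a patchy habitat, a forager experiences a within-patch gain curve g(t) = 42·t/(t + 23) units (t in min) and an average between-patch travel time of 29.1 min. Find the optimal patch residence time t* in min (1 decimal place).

Optimal t* satisfies g'(t*) = g(t*)/(T + t*).
g'(t) = 42·23/(t + 23)². Setting 42·23/(t+23)² = 42t/[(t+23)(29.1+t)] gives 23(29.1+t) = t(t+23), so t² = 23×29.1 = 669.3.
t* = √669.3 = 25.87 min.

25.9 min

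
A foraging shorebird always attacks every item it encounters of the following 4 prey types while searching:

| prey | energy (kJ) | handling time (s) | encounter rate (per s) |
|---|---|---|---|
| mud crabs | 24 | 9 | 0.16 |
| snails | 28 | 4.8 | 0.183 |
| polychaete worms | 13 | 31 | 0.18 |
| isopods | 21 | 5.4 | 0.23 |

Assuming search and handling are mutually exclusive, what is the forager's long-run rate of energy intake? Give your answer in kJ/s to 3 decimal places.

Energy encountered per unit search time: 0.16×24 + 0.183×28 + 0.18×13 + 0.23×21 = 16.13 kJ/s.
Handling time per unit search time: 0.16×9 + 0.183×4.8 + 0.18×31 + 0.23×5.4 = 9.14.
Rate = 16.13/(1 + 9.14) = 1.591 kJ/s.

1.591 kJ/s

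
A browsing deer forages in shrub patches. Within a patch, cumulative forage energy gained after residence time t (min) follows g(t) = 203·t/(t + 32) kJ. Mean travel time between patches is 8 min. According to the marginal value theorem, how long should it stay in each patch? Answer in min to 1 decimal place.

16.0 min

By the marginal value theorem, leave when the instantaneous gain rate g'(t) equals the habitat-wide average g(t)/(T + t).
g'(t) = 203·32/(t + 32)². Setting 203·32/(t+32)² = 203t/[(t+32)(8+t)] gives 32(8+t) = t(t+32), so t² = 32×8 = 256.
t* = √256 = 16 min.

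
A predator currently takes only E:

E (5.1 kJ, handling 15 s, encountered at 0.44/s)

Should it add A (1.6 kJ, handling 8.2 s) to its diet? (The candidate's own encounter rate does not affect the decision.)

On E alone, R = ΣλE/(1+Σλh) = 2.244/7.6 = 0.2953 kJ/s.
Profitability of A: 1.6/8.2 = 0.1951 kJ/s.
0.1951 < 0.2953, so adding A would lower the average — exclude it.

No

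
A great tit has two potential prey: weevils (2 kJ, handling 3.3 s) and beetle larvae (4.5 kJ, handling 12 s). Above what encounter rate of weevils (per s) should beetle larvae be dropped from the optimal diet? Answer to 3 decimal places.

Drop beetle larvae once their profitability E₂/h₂ falls below the rate achievable on weevils alone: E₂/h₂ = λE₁/(1 + λh₁).
Solve for λ: λE₁h₂ = E₂(1 + λh₁) → λ(E₁h₂ − E₂h₁) = E₂ → λ = E₂/(E₁h₂ − E₂h₁).
λ = 4.5/(2×12 − 4.5×3.3) = 4.5/9.15 = 0.4918 per s.

0.492 per s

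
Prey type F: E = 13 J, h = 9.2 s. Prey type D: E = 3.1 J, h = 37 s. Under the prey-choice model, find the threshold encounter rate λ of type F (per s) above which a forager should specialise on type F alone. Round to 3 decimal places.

0.007 per s

The zero-one rule: include type D iff E₂/h₂ > λE₁/(1+λh₁). Equality gives the switch point.
λE₁h₂ = E₂ + λE₂h₁ ⇒ λ = E₂/(E₁h₂ − E₂h₁) = 3.1/(481 − 28.52) = 0.006851 per s.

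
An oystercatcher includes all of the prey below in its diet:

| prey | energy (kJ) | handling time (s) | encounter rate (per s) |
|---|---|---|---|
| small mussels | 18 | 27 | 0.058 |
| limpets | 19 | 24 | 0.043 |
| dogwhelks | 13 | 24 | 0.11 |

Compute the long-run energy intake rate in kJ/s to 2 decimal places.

0.53 kJ/s

R = Σλ_iE_i / (1 + Σλ_ih_i)
Numerator: 0.058×18 + 0.043×19 + 0.11×13 = 3.291
Denominator: 1 + 0.058×27 + 0.043×24 + 0.11×24 = 6.238
R = 3.291/6.238 = 0.5276 kJ/s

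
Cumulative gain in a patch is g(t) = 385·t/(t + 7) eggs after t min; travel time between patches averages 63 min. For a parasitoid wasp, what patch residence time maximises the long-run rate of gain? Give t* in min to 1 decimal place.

21.0 min

Optimal t* satisfies g'(t*) = g(t*)/(T + t*).
g'(t) = 385·7/(t + 7)². Setting 385·7/(t+7)² = 385t/[(t+7)(63+t)] gives 7(63+t) = t(t+7), so t² = 7×63 = 441.
t* = √441 = 21 min.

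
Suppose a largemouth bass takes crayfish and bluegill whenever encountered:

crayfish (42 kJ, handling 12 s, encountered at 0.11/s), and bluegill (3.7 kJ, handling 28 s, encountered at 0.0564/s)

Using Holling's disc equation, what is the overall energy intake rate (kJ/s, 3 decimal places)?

1.238 kJ/s

Energy encountered per unit search time: 0.11×42 + 0.0564×3.7 = 4.829 kJ/s.
Handling time per unit search time: 0.11×12 + 0.0564×28 = 2.899.
Rate = 4.829/(1 + 2.899) = 1.238 kJ/s.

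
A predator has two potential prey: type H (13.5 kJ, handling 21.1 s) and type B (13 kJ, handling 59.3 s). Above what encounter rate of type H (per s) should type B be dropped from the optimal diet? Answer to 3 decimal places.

0.025 per s

At the threshold, the rate on type H alone equals the profitability of type B: λ·13.5/(1 + λ·21.1) = 13/59.3 = 0.2192.
Rearranging, λ(13.5 − 0.2192×21.1) = 0.2192, so λ = 0.2192/8.874 = 0.0247 per s.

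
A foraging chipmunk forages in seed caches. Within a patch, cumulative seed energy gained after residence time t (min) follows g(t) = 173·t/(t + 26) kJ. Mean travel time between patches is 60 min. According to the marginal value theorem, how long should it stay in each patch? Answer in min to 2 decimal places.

By the marginal value theorem, leave when the instantaneous gain rate g'(t) equals the habitat-wide average g(t)/(T + t).
g'(t) = 173·26/(t + 26)². Setting 173·26/(t+26)² = 173t/[(t+26)(60+t)] gives 26(60+t) = t(t+26), so t² = 26×60 = 1560.
t* = √1560 = 39.5 min.

39.50 min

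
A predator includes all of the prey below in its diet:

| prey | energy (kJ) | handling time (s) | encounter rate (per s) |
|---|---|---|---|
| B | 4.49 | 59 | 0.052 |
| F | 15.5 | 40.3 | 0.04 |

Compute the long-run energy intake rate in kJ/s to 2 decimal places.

R = Σλ_iE_i / (1 + Σλ_ih_i)
Numerator: 0.052×4.49 + 0.04×15.5 = 0.8535
Denominator: 1 + 0.052×59 + 0.04×40.3 = 5.68
R = 0.8535/5.68 = 0.1503 kJ/s

0.15 kJ/s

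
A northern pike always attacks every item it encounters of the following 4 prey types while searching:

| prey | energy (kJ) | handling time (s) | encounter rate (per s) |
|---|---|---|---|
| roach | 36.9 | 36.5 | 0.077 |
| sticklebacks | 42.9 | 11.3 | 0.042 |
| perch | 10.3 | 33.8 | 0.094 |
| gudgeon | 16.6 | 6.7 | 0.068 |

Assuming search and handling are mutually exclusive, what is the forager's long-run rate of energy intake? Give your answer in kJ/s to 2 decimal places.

R = (0.077×36.9 + 0.042×42.9 + 0.094×10.3 + 0.068×16.6) / (1 + 0.077×36.5 + 0.042×11.3 + 0.094×33.8 + 0.068×6.7) = 6.74/7.918 = 0.8512 kJ/s.

0.85 kJ/s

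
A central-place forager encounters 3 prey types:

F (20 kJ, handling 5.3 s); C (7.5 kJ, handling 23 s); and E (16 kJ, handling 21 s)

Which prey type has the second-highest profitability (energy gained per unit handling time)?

E

In descending order of E/h:
F: 20/5.3 = 3.77 kJ/s
E: 16/21 = 0.762 kJ/s
C: 7.5/23 = 0.326 kJ/s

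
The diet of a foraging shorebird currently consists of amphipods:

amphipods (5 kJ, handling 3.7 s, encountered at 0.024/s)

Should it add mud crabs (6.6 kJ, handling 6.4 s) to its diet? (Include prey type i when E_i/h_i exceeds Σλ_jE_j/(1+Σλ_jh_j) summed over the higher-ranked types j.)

Intake rate on the current diet: R = (0.024×5) / (1 + 0.024×3.7) = 0.12/1.089 = 0.1102 kJ/s.
Profitability of mud crabs: 6.6/6.4 = 1.031 kJ/s.
Since 1.031 > R, including mud crabs increases the long-run rate.

Yes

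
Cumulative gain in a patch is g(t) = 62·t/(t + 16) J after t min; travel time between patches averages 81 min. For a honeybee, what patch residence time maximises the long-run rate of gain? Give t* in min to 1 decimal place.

36.0 min

By the marginal value theorem, leave when the instantaneous gain rate g'(t) equals the habitat-wide average g(t)/(T + t).
g'(t) = 62·16/(t + 16)². Setting 62·16/(t+16)² = 62t/[(t+16)(81+t)] gives 16(81+t) = t(t+16), so t² = 16×81 = 1296.
t* = √1296 = 36 min.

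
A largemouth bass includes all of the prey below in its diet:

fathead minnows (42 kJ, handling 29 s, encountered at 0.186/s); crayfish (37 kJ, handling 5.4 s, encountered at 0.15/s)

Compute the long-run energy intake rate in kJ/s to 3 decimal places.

1.855 kJ/s

Energy encountered per unit search time: 0.186×42 + 0.15×37 = 13.36 kJ/s.
Handling time per unit search time: 0.186×29 + 0.15×5.4 = 6.204.
Rate = 13.36/(1 + 6.204) = 1.855 kJ/s.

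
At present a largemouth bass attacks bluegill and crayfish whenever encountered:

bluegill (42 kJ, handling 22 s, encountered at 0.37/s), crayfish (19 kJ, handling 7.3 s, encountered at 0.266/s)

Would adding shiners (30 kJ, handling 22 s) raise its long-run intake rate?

Current rate: (0.37×42 + 0.266×19)/(1 + 0.37×22 + 0.266×7.3) = 1.858 kJ/s.
shiners: E/h = 30/22 = 1.364 kJ/s.
Since 1.364 < R, time spent handling shiners is better spent searching.

No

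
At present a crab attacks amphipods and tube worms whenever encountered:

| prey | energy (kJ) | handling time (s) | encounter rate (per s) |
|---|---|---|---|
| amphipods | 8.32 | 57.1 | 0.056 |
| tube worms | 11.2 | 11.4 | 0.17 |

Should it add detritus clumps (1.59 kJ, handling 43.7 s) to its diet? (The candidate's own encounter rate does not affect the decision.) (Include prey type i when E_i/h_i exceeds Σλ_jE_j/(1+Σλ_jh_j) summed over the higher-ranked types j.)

Intake rate on the current diet: R = (0.056×8.32 + 0.17×11.2) / (1 + 0.056×57.1 + 0.17×11.4) = 2.37/6.136 = 0.3863 kJ/s.
detritus clumps: E/h = 1.59/43.7 = 0.03638 kJ/s.
Since 0.03638 < R, time spent handling detritus clumps is better spent searching.

No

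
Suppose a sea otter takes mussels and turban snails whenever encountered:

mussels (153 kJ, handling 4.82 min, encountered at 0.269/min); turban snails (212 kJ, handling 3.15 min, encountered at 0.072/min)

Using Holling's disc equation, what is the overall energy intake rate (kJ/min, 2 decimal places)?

22.36 kJ/min

R = (0.269×153 + 0.072×212) / (1 + 0.269×4.82 + 0.072×3.15) = 56.42/2.523 = 22.36 kJ/min.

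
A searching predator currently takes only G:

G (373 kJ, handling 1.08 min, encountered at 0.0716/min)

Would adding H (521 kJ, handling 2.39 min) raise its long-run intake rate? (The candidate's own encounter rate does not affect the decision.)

Intake rate on the current diet: R = (0.0716×373) / (1 + 0.0716×1.08) = 26.71/1.077 = 24.79 kJ/min.
Profitability of H: 521/2.39 = 218 kJ/min.
218 > 24.79, so adding H raises the average — include it.

Yes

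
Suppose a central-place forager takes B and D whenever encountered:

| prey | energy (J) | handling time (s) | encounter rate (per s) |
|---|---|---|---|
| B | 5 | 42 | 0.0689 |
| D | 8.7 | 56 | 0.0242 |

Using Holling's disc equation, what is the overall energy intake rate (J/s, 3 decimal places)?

0.106 J/s

Energy encountered per unit search time: 0.0689×5 + 0.0242×8.7 = 0.555 J/s.
Handling time per unit search time: 0.0689×42 + 0.0242×56 = 4.249.
Rate = 0.555/(1 + 4.249) = 0.1057 J/s.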